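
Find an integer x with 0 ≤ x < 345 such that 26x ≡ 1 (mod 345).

146

gcd(345, 26):
  345 = 13*26 + 7
  26 = 3*7 + 5
  7 = 1*5 + 2
  5 = 2*2 + 1
  2 = 2*1
so gcd(345, 26) = 1.
Back-substitute for Bézout coefficients:
  1 = 5 - 2*2
  ... = 26*(146) + 345*(-11)
So 26*146 ≡ 1 (mod 345), and 146 mod 345 = 146.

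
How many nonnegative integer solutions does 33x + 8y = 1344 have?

gcd(33, 8):
  33 = 4×8 + 1
  8 = 8×1
so gcd(33, 8) = 1.
Back-substitute for Bézout coefficients:
  1 = 33 - 4×8
  ... = 33×(1) + 8×(-4)
Scale by 1344: one solution is (1344, -5376). Reduce x mod 8: (0, 168).
General: x = 0 + 8t, y = 168 - 33t.
x ≥ 0 ⇒ t ≥ 0; y ≥ 0 ⇒ t ≤ 5. So t ∈ [0, 5]: 6 solutions.

6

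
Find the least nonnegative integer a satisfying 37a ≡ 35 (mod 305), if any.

gcd(305, 37) = 1  (305 = 8·37 + 9, 37 = 4·9 + 1, 9 = 9·1).
1 divides 35, so solutions exist.
Back-substituting, 37·(33) + 305·(-4) = 1.
So 37·(33) ≡ 1 (mod 305); multiply by 35: a ≡ 1155 (mod 305).
Smallest nonnegative: a = 1155 mod 305 = 240.

240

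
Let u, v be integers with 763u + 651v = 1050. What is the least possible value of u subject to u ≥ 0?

21

gcd(763, 651) = 7  (763 = 1·651 + 112, 651 = 5·112 + 91, 112 = 1·91 + 21, 91 = 4·21 + 7, 21 = 3·7).
7 divides 1050, so solutions exist.
Back-substituting, 763·(-29) + 651·(34) = 7.
Scale by 1050/7 = 150: (u₀, v₀) = (-4350, 5100).
General solution: u = -4350 + 93t, v = 5100 - 109t for integer t.
u ≥ 0: smallest is -4350 mod 93 = 21 (at t = 47), with v = -23.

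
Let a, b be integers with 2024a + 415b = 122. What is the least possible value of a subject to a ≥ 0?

gcd(2024, 415):
  2024 = 4×415 + 364
  415 = 1×364 + 51
  364 = 7×51 + 7
  51 = 7×7 + 2
  7 = 3×2 + 1
  2 = 2×1
so gcd(2024, 415) = 1.
1 divides 122, so solutions exist.
Back-substitute for Bézout coefficients:
  1 = 7 - 3×2
  ... = 2024×(179) + 415×(-873)
Scale by 122/1 = 122: (a₀, b₀) = (21838, -106506).
General solution: a = 21838 + 415t, b = -106506 - 2024t for integer t.
a ≥ 0: smallest is 21838 mod 415 = 258 (at t = -52), with b = -1258.

258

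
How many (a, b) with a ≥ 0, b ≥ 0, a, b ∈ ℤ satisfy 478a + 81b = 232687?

6

gcd(478, 81) = 1.
By Bézout, 478×(10) + 81×(-59) = 1.
One solution: (64, 2495).
General: a = 64 + 81t, b = 2495 - 478t.
a ≥ 0 ⇒ t ≥ 0; b ≥ 0 ⇒ t ≤ 5. So t ∈ [0, 5]: 6 solutions.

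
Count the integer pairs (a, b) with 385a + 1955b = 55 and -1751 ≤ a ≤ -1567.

gcd(1955, 385):
  1955 = 5×385 + 30
  385 = 12×30 + 25
  30 = 1×25 + 5
  25 = 5×5
so gcd(1955, 385) = 5.
Back-substitute for Bézout coefficients:
  5 = 30 - 1×25
  ... = 385×(-66) + 1955×(13)
Scale by 11: particular solution (-726, 143); reduce a mod 391: (56, -11).
General solution: a = 56 + 391t, b = -11 - 77t for integer t.
-1751 ≤ 56 + 391t ≤ -1567 gives t ∈ [-4, -5], which is 0 values.

0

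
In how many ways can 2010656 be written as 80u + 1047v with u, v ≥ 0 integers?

24

gcd(1047, 80) = 1  (1047 = 13×80 + 7, 80 = 11×7 + 3, 7 = 2×3 + 1, 3 = 3×1).
Back-substituting, 80×(-301) + 1047×(23) = 1.
Scale by 2010656: one solution is (-605207456, 46245088). Reduce u mod 1047: (424, 1888).
General: u = 424 + 1047t, v = 1888 - 80t.
u ≥ 0 ⇒ t ≥ 0; v ≥ 0 ⇒ t ≤ 23. So t ∈ [0, 23]: 24 solutions.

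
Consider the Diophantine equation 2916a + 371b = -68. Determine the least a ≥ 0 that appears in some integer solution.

144

gcd(2916, 371) = 1  (2916 = 7*371 + 319, 371 = 1*319 + 52, 319 = 6*52 + 7, 52 = 7*7 + 3, 7 = 2*3 + 1, 3 = 3*1).
1 divides -68, so solutions exist.
Back-substituting, 2916*(107) + 371*(-841) = 1.
Scale by -68/1 = -68: (a₀, b₀) = (-7276, 57188).
General solution: a = -7276 + 371t, b = 57188 - 2916t for integer t.
a ≥ 0: smallest is -7276 mod 371 = 144 (at t = 20), with b = -1132.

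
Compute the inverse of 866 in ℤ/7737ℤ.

gcd(7737, 866):
  7737 = 8*866 + 809
  866 = 1*809 + 57
  809 = 14*57 + 11
  57 = 5*11 + 2
  11 = 5*2 + 1
  2 = 2*1
so gcd(7737, 866) = 1.
Back-substitute for Bézout coefficients:
  1 = 11 - 5*2
  ... = 866*(-3529) + 7737*(395)
So 866*-3529 ≡ 1 (mod 7737), and -3529 mod 7737 = 4208.

4208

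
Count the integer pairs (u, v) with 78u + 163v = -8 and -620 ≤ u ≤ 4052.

28

gcd(163, 78):
  163 = 2×78 + 7
  78 = 11×7 + 1
  7 = 7×1
so gcd(163, 78) = 1.
Back-substitute for Bézout coefficients:
  1 = 78 - 11×7
  ... = 78×(23) + 163×(-11)
Scale by -8: particular solution (-184, 88); reduce u mod 163: (142, -68).
General solution: u = 142 + 163t, v = -68 - 78t for integer t.
-620 ≤ 142 + 163t ≤ 4052 gives t ∈ [-4, 23], which is 28 values.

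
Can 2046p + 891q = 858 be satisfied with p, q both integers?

yes

gcd(2046, 891) = 33  (2046 = 2×891 + 264, 891 = 3×264 + 99, 264 = 2×99 + 66, 99 = 1×66 + 33, 66 = 2×33).
33 divides 858, so integer solutions exist.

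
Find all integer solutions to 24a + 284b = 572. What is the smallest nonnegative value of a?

gcd(284, 24):
  284 = 11·24 + 20
  24 = 1·20 + 4
  20 = 5·4
so gcd(284, 24) = 4.
4 divides 572, so solutions exist.
Back-substitute for Bézout coefficients:
  4 = 24 - 1·20
  ... = 24·(12) + 284·(-1)
Scale by 572/4 = 143: (a₀, b₀) = (1716, -143).
General solution: a = 1716 + 71t, b = -143 - 6t for integer t.
a ≥ 0: smallest is 1716 mod 71 = 12 (at t = -24), with b = 1.

12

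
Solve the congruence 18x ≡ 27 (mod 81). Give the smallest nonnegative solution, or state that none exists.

gcd(81, 18):
  81 = 4*18 + 9
  18 = 2*9
so gcd(81, 18) = 9.
9 divides 27, so solutions exist.
Back-substitute for Bézout coefficients:
  9 = 81 - 4*18
  ... = 18*(-4) + 81*(1)
So 18*(-4) ≡ 9 (mod 81); multiply by 3: x ≡ -12 (mod 9).
Smallest nonnegative: x = -12 mod 9 = 6.

6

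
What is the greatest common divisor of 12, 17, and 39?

gcd(17, 12):
  17 = 1×12 + 5
  12 = 2×5 + 2
  5 = 2×2 + 1
  2 = 2×1
so gcd(17, 12) = 1.
gcd(1, 39) = 1.

1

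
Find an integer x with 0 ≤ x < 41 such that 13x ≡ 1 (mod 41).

19

gcd(41, 13) = 1.
By Bézout, 13*(19) + 41*(-6) = 1.
So 13*19 ≡ 1 (mod 41), and 19 mod 41 = 19.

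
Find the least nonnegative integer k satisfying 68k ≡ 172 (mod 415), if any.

gcd(415, 68) = 1  (415 = 6·68 + 7, 68 = 9·7 + 5, 7 = 1·5 + 2, 5 = 2·2 + 1, 2 = 2·1).
1 divides 172, so solutions exist.
Back-substituting, 68·(177) + 415·(-29) = 1.
So 68·(177) ≡ 1 (mod 415); multiply by 172: k ≡ 30444 (mod 415).
Smallest nonnegative: k = 30444 mod 415 = 149.

149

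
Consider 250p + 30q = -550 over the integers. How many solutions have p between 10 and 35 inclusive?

gcd(250, 30) = 10  (250 = 8×30 + 10, 30 = 3×10).
Back-substituting, 250×(1) + 30×(-8) = 10.
Scale by -55: particular solution (-55, 440); reduce p mod 3: (2, -35).
General solution: p = 2 + 3t, q = -35 - 25t for integer t.
10 ≤ 2 + 3t ≤ 35 gives t ∈ [3, 11], which is 9 values.

9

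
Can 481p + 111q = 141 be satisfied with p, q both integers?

gcd(481, 111):
  481 = 4×111 + 37
  111 = 3×37
so gcd(481, 111) = 37.
37 does not divide 141 (remainder 30), so no integer solutions.

no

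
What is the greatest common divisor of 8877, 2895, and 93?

gcd(8877, 2895):
  8877 = 3*2895 + 192
  2895 = 15*192 + 15
  192 = 12*15 + 12
  15 = 1*12 + 3
  12 = 4*3
so gcd(8877, 2895) = 3.
gcd(3, 93) = 3.

3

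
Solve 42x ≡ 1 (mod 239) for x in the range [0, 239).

gcd(239, 42) = 1.
By Bézout, 42*(74) + 239*(-13) = 1.
So 42*74 ≡ 1 (mod 239), and 74 mod 239 = 74.

74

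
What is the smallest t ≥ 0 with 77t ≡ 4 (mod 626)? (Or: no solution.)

122

gcd(626, 77):
  626 = 8×77 + 10
  77 = 7×10 + 7
  10 = 1×7 + 3
  7 = 2×3 + 1
  3 = 3×1
so gcd(626, 77) = 1.
1 divides 4, so solutions exist.
Back-substitute for Bézout coefficients:
  1 = 7 - 2×3
  ... = 77×(187) + 626×(-23)
So 77×(187) ≡ 1 (mod 626); multiply by 4: t ≡ 748 (mod 626).
Smallest nonnegative: t = 748 mod 626 = 122.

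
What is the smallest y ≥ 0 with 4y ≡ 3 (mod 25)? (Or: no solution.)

7

gcd(25, 4) = 1  (25 = 6*4 + 1, 4 = 4*1).
1 divides 3, so solutions exist.
Back-substituting, 4*(-6) + 25*(1) = 1.
So 4*(-6) ≡ 1 (mod 25); multiply by 3: y ≡ -18 (mod 25).
Smallest nonnegative: y = -18 mod 25 = 7.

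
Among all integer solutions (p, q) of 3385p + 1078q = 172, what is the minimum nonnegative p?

1072

gcd(3385, 1078) = 1  (3385 = 3*1078 + 151, 1078 = 7*151 + 21, 151 = 7*21 + 4, 21 = 5*4 + 1, 4 = 4*1).
1 divides 172, so solutions exist.
Back-substituting, 3385*(-257) + 1078*(807) = 1.
Scale by 172/1 = 172: (p₀, q₀) = (-44204, 138804).
General solution: p = -44204 + 1078t, q = 138804 - 3385t for integer t.
p ≥ 0: smallest is -44204 mod 1078 = 1072 (at t = 42), with q = -3366.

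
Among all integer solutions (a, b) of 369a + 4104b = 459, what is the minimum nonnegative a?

435

gcd(4104, 369) = 9.
9 divides 459, so solutions exist.
By Bézout, 369·(89) + 4104·(-8) = 9.
Scale by 459/9 = 51: (a₀, b₀) = (4539, -408).
General solution: a = 4539 + 456t, b = -408 - 41t for integer t.
a ≥ 0: smallest is 4539 mod 456 = 435 (at t = -9), with b = -39.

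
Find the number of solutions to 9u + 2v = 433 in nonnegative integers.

gcd(9, 2) = 1  (9 = 4·2 + 1, 2 = 2·1).
Back-substituting, 9·(1) + 2·(-4) = 1.
Scale by 433: one solution is (433, -1732). Reduce u mod 2: (1, 212).
General: u = 1 + 2t, v = 212 - 9t.
u ≥ 0 ⇒ t ≥ 0; v ≥ 0 ⇒ t ≤ 23. So t ∈ [0, 23]: 24 solutions.

24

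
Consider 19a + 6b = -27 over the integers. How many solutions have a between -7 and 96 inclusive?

17

gcd(19, 6) = 1  (19 = 3*6 + 1, 6 = 6*1).
Back-substituting, 19*(1) + 6*(-3) = 1.
Scale by -27: particular solution (-27, 81); reduce a mod 6: (3, -14).
General solution: a = 3 + 6t, b = -14 - 19t for integer t.
-7 ≤ 3 + 6t ≤ 96 gives t ∈ [-1, 15], which is 17 values.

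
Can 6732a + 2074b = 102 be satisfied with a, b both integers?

yes

gcd(6732, 2074) = 34  (6732 = 3·2074 + 510, 2074 = 4·510 + 34, 510 = 15·34).
34 divides 102, so integer solutions exist.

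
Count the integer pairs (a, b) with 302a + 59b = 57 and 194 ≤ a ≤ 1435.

21

gcd(302, 59) = 1  (302 = 5*59 + 7, 59 = 8*7 + 3, 7 = 2*3 + 1, 3 = 3*1).
Back-substituting, 302*(17) + 59*(-87) = 1.
Scale by 57: particular solution (969, -4959); reduce a mod 59: (25, -127).
General solution: a = 25 + 59t, b = -127 - 302t for integer t.
194 ≤ 25 + 59t ≤ 1435 gives t ∈ [3, 23], which is 21 values.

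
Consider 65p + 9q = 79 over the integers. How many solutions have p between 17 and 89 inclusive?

gcd(65, 9):
  65 = 7·9 + 2
  9 = 4·2 + 1
  2 = 2·1
so gcd(65, 9) = 1.
Back-substitute for Bézout coefficients:
  1 = 9 - 4·2
  ... = 65·(-4) + 9·(29)
Scale by 79: particular solution (-316, 2291); reduce p mod 9: (8, -49).
General solution: p = 8 + 9t, q = -49 - 65t for integer t.
17 ≤ 8 + 9t ≤ 89 gives t ∈ [1, 9], which is 9 values.

9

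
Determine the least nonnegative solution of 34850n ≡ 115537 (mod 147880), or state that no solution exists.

no solution

gcd(147880, 34850):
  147880 = 4·34850 + 8480
  34850 = 4·8480 + 930
  8480 = 9·930 + 110
  930 = 8·110 + 50
  110 = 2·50 + 10
  50 = 5·10
so gcd(147880, 34850) = 10.
10 does not divide 115537, so the congruence has no solution.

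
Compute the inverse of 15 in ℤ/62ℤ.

gcd(62, 15) = 1  (62 = 4×15 + 2, 15 = 7×2 + 1, 2 = 2×1).
Back-substituting, 15×(29) + 62×(-7) = 1.
So 15×29 ≡ 1 (mod 62), and 29 mod 62 = 29.

29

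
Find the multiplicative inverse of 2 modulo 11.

gcd(11, 2) = 1.
By Bézout, 2*(-5) + 11*(1) = 1.
So 2*-5 ≡ 1 (mod 11), and -5 mod 11 = 6.

6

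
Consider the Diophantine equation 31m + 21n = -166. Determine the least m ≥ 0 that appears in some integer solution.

gcd(31, 21):
  31 = 1×21 + 10
  21 = 2×10 + 1
  10 = 10×1
so gcd(31, 21) = 1.
1 divides -166, so solutions exist.
Back-substitute for Bézout coefficients:
  1 = 21 - 2×10
  ... = 31×(-2) + 21×(3)
Scale by -166/1 = -166: (m₀, n₀) = (332, -498).
General solution: m = 332 + 21t, n = -498 - 31t for integer t.
m ≥ 0: smallest is 332 mod 21 = 17 (at t = -15), with n = -33.

17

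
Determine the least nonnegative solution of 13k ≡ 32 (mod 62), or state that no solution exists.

12

gcd(62, 13):
  62 = 4·13 + 10
  13 = 1·10 + 3
  10 = 3·3 + 1
  3 = 3·1
so gcd(62, 13) = 1.
1 divides 32, so solutions exist.
Back-substitute for Bézout coefficients:
  1 = 10 - 3·3
  ... = 13·(-19) + 62·(4)
So 13·(-19) ≡ 1 (mod 62); multiply by 32: k ≡ -608 (mod 62).
Smallest nonnegative: k = -608 mod 62 = 12.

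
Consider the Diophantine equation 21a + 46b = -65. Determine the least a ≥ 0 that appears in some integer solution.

gcd(46, 21):
  46 = 2*21 + 4
  21 = 5*4 + 1
  4 = 4*1
so gcd(46, 21) = 1.
1 divides -65, so solutions exist.
Back-substitute for Bézout coefficients:
  1 = 21 - 5*4
  ... = 21*(11) + 46*(-5)
Scale by -65/1 = -65: (a₀, b₀) = (-715, 325).
General solution: a = -715 + 46t, b = 325 - 21t for integer t.
a ≥ 0: smallest is -715 mod 46 = 21 (at t = 16), with b = -11.

21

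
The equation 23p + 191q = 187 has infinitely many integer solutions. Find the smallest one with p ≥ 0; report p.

gcd(191, 23):
  191 = 8*23 + 7
  23 = 3*7 + 2
  7 = 3*2 + 1
  2 = 2*1
so gcd(191, 23) = 1.
1 divides 187, so solutions exist.
Back-substitute for Bézout coefficients:
  1 = 7 - 3*2
  ... = 23*(-83) + 191*(10)
Scale by 187/1 = 187: (p₀, q₀) = (-15521, 1870).
General solution: p = -15521 + 191t, q = 1870 - 23t for integer t.
p ≥ 0: smallest is -15521 mod 191 = 141 (at t = 82), with q = -16.

141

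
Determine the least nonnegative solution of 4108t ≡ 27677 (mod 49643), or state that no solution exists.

19644

gcd(49643, 4108) = 1  (49643 = 12·4108 + 347, 4108 = 11·347 + 291, 347 = 1·291 + 56, 291 = 5·56 + 11, 56 = 5·11 + 1, 11 = 11·1).
1 divides 27677, so solutions exist.
Back-substituting, 4108·(-4435) + 49643·(367) = 1.
So 4108·(-4435) ≡ 1 (mod 49643); multiply by 27677: t ≡ -122747495 (mod 49643).
Smallest nonnegative: t = -122747495 mod 49643 = 19644.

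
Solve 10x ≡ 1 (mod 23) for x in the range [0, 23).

gcd(23, 10):
  23 = 2*10 + 3
  10 = 3*3 + 1
  3 = 3*1
so gcd(23, 10) = 1.
Back-substitute for Bézout coefficients:
  1 = 10 - 3*3
  ... = 10*(7) + 23*(-3)
So 10*7 ≡ 1 (mod 23), and 7 mod 23 = 7.

7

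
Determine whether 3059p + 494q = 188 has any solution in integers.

no

gcd(3059, 494):
  3059 = 6×494 + 95
  494 = 5×95 + 19
  95 = 5×19
so gcd(3059, 494) = 19.
19 does not divide 188 (remainder 17), so no integer solutions.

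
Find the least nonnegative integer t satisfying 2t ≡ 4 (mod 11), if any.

gcd(11, 2) = 1  (11 = 5*2 + 1, 2 = 2*1).
1 divides 4, so solutions exist.
Back-substituting, 2*(-5) + 11*(1) = 1.
So 2*(-5) ≡ 1 (mod 11); multiply by 4: t ≡ -20 (mod 11).
Smallest nonnegative: t = -20 mod 11 = 2.

2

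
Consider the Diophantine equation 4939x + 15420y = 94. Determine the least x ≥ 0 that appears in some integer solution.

11686

gcd(15420, 4939):
  15420 = 3×4939 + 603
  4939 = 8×603 + 115
  603 = 5×115 + 28
  115 = 4×28 + 3
  28 = 9×3 + 1
  3 = 3×1
so gcd(15420, 4939) = 1.
1 divides 94, so solutions exist.
Back-substitute for Bézout coefficients:
  1 = 28 - 9×3
  ... = 4939×(-4961) + 15420×(1589)
Scale by 94/1 = 94: (x₀, y₀) = (-466334, 149366).
General solution: x = -466334 + 15420t, y = 149366 - 4939t for integer t.
x ≥ 0: smallest is -466334 mod 15420 = 11686 (at t = 31), with y = -3743.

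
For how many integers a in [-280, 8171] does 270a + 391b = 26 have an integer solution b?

gcd(391, 270):
  391 = 1·270 + 121
  270 = 2·121 + 28
  121 = 4·28 + 9
  28 = 3·9 + 1
  9 = 9·1
so gcd(391, 270) = 1.
Back-substitute for Bézout coefficients:
  1 = 28 - 3·9
  ... = 270·(42) + 391·(-29)
Scale by 26: particular solution (1092, -754); reduce a mod 391: (310, -214).
General solution: a = 310 + 391t, b = -214 - 270t for integer t.
-280 ≤ 310 + 391t ≤ 8171 gives t ∈ [-1, 20], which is 22 values.

22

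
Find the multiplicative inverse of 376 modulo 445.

316

gcd(445, 376):
  445 = 1*376 + 69
  376 = 5*69 + 31
  69 = 2*31 + 7
  31 = 4*7 + 3
  7 = 2*3 + 1
  3 = 3*1
so gcd(445, 376) = 1.
Back-substitute for Bézout coefficients:
  1 = 7 - 2*3
  ... = 376*(-129) + 445*(109)
So 376*-129 ≡ 1 (mod 445), and -129 mod 445 = 316.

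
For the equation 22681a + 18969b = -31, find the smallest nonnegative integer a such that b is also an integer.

gcd(22681, 18969) = 1  (22681 = 1×18969 + 3712, 18969 = 5×3712 + 409, 3712 = 9×409 + 31, 409 = 13×31 + 6, 31 = 5×6 + 1, 6 = 6×1).
1 divides -31, so solutions exist.
Back-substituting, 22681×(3061) + 18969×(-3660) = 1.
Scale by -31/1 = -31: (a₀, b₀) = (-94891, 113460).
General solution: a = -94891 + 18969t, b = 113460 - 22681t for integer t.
a ≥ 0: smallest is -94891 mod 18969 = 18923 (at t = 6), with b = -22626.

18923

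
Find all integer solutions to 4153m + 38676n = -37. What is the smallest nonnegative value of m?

gcd(38676, 4153):
  38676 = 9×4153 + 1299
  4153 = 3×1299 + 256
  1299 = 5×256 + 19
  256 = 13×19 + 9
  19 = 2×9 + 1
  9 = 9×1
so gcd(38676, 4153) = 1.
1 divides -37, so solutions exist.
Back-substitute for Bézout coefficients:
  1 = 19 - 2×9
  ... = 4153×(-4079) + 38676×(438)
Scale by -37/1 = -37: (m₀, n₀) = (150923, -16206).
General solution: m = 150923 + 38676t, n = -16206 - 4153t for integer t.
m ≥ 0: smallest is 150923 mod 38676 = 34895 (at t = -3), with n = -3747.

34895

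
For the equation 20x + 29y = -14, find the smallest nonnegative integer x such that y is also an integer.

gcd(29, 20) = 1.
1 divides -14, so solutions exist.
By Bézout, 20×(-13) + 29×(9) = 1.
Scale by -14/1 = -14: (x₀, y₀) = (182, -126).
General solution: x = 182 + 29t, y = -126 - 20t for integer t.
x ≥ 0: smallest is 182 mod 29 = 8 (at t = -6), with y = -6.

8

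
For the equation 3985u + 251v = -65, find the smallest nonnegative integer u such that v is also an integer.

gcd(3985, 251) = 1  (3985 = 15*251 + 220, 251 = 1*220 + 31, 220 = 7*31 + 3, 31 = 10*3 + 1, 3 = 3*1).
1 divides -65, so solutions exist.
Back-substituting, 3985*(-81) + 251*(1286) = 1.
Scale by -65/1 = -65: (u₀, v₀) = (5265, -83590).
General solution: u = 5265 + 251t, v = -83590 - 3985t for integer t.
u ≥ 0: smallest is 5265 mod 251 = 245 (at t = -20), with v = -3890.

245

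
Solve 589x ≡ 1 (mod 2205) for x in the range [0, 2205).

gcd(2205, 589) = 1.
By Bézout, 589·(-146) + 2205·(39) = 1.
So 589·-146 ≡ 1 (mod 2205), and -146 mod 2205 = 2059.

2059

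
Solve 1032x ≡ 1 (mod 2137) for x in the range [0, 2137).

644

gcd(2137, 1032) = 1.
By Bézout, 1032*(644) + 2137*(-311) = 1.
So 1032*644 ≡ 1 (mod 2137), and 644 mod 2137 = 644.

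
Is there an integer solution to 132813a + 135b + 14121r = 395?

no

gcd(132813, 135) = 27  (132813 = 983×135 + 108, 135 = 1×108 + 27, 108 = 4×27).
gcd(27, 14121) = 27.
27 does not divide 395 (remainder 17), so no integer solutions.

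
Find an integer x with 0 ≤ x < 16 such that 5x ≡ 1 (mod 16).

13

gcd(16, 5):
  16 = 3×5 + 1
  5 = 5×1
so gcd(16, 5) = 1.
Back-substitute for Bézout coefficients:
  1 = 16 - 3×5
  ... = 5×(-3) + 16×(1)
So 5×-3 ≡ 1 (mod 16), and -3 mod 16 = 13.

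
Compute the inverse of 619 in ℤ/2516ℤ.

gcd(2516, 619) = 1  (2516 = 4×619 + 40, 619 = 15×40 + 19, 40 = 2×19 + 2, 19 = 9×2 + 1, 2 = 2×1).
Back-substituting, 619×(1195) + 2516×(-294) = 1.
So 619×1195 ≡ 1 (mod 2516), and 1195 mod 2516 = 1195.

1195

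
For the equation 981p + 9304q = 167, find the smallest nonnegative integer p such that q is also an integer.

1603

gcd(9304, 981) = 1.
1 divides 167, so solutions exist.
By Bézout, 981×(901) + 9304×(-95) = 1.
Scale by 167/1 = 167: (p₀, q₀) = (150467, -15865).
General solution: p = 150467 + 9304t, q = -15865 - 981t for integer t.
p ≥ 0: smallest is 150467 mod 9304 = 1603 (at t = -16), with q = -169.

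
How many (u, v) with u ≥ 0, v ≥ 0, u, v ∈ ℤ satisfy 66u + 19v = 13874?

11

gcd(66, 19):
  66 = 3*19 + 9
  19 = 2*9 + 1
  9 = 9*1
so gcd(66, 19) = 1.
Back-substitute for Bézout coefficients:
  1 = 19 - 2*9
  ... = 66*(-2) + 19*(7)
Scale by 13874: one solution is (-27748, 97118). Reduce u mod 19: (11, 692).
General: u = 11 + 19t, v = 692 - 66t.
u ≥ 0 ⇒ t ≥ 0; v ≥ 0 ⇒ t ≤ 10. So t ∈ [0, 10]: 11 solutions.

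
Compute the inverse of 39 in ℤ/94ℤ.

gcd(94, 39) = 1.
By Bézout, 39*(41) + 94*(-17) = 1.
So 39*41 ≡ 1 (mod 94), and 41 mod 94 = 41.

41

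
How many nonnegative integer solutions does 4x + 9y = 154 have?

gcd(9, 4):
  9 = 2×4 + 1
  4 = 4×1
so gcd(9, 4) = 1.
Back-substitute for Bézout coefficients:
  1 = 9 - 2×4
  ... = 4×(-2) + 9×(1)
Scale by 154: one solution is (-308, 154). Reduce x mod 9: (7, 14).
General: x = 7 + 9t, y = 14 - 4t.
x ≥ 0 ⇒ t ≥ 0; y ≥ 0 ⇒ t ≤ 3. So t ∈ [0, 3]: 4 solutions.

4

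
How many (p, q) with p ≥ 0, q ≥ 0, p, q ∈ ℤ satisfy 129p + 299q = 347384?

9

gcd(299, 129) = 1  (299 = 2*129 + 41, 129 = 3*41 + 6, 41 = 6*6 + 5, 6 = 1*5 + 1, 5 = 5*1).
Back-substituting, 129*(51) + 299*(-22) = 1.
Scale by 347384: one solution is (17716584, -7642448). Reduce p mod 299: (236, 1060).
General: p = 236 + 299t, q = 1060 - 129t.
p ≥ 0 ⇒ t ≥ 0; q ≥ 0 ⇒ t ≤ 8. So t ∈ [0, 8]: 9 solutions.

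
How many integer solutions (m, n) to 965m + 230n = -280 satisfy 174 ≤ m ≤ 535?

gcd(965, 230) = 5  (965 = 4*230 + 45, 230 = 5*45 + 5, 45 = 9*5).
Back-substituting, 965*(-5) + 230*(21) = 5.
Scale by -56: particular solution (280, -1176); reduce m mod 46: (4, -18).
General solution: m = 4 + 46t, n = -18 - 193t for integer t.
174 ≤ 4 + 46t ≤ 535 gives t ∈ [4, 11], which is 8 values.

8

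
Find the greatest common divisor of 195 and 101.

1

gcd(195, 101) = 1  (195 = 1×101 + 94, 101 = 1×94 + 7, 94 = 13×7 + 3, 7 = 2×3 + 1, 3 = 3×1).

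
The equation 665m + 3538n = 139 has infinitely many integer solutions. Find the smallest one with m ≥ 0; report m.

gcd(3538, 665) = 1.
1 divides 139, so solutions exist.
By Bézout, 665*(681) + 3538*(-128) = 1.
Scale by 139/1 = 139: (m₀, n₀) = (94659, -17792).
General solution: m = 94659 + 3538t, n = -17792 - 665t for integer t.
m ≥ 0: smallest is 94659 mod 3538 = 2671 (at t = -26), with n = -502.

2671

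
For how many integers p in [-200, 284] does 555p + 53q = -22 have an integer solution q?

9

gcd(555, 53):
  555 = 10×53 + 25
  53 = 2×25 + 3
  25 = 8×3 + 1
  3 = 3×1
so gcd(555, 53) = 1.
Back-substitute for Bézout coefficients:
  1 = 25 - 8×3
  ... = 555×(17) + 53×(-178)
Scale by -22: particular solution (-374, 3916); reduce p mod 53: (50, -524).
General solution: p = 50 + 53t, q = -524 - 555t for integer t.
-200 ≤ 50 + 53t ≤ 284 gives t ∈ [-4, 4], which is 9 values.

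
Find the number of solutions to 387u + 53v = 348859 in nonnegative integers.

17

gcd(387, 53) = 1  (387 = 7×53 + 16, 53 = 3×16 + 5, 16 = 3×5 + 1, 5 = 5×1).
Back-substituting, 387×(10) + 53×(-73) = 1.
Scale by 348859: one solution is (3488590, -25466707). Reduce u mod 53: (24, 6407).
General: u = 24 + 53t, v = 6407 - 387t.
u ≥ 0 ⇒ t ≥ 0; v ≥ 0 ⇒ t ≤ 16. So t ∈ [0, 16]: 17 solutions.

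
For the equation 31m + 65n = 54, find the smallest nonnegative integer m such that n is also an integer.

gcd(65, 31):
  65 = 2×31 + 3
  31 = 10×3 + 1
  3 = 3×1
so gcd(65, 31) = 1.
1 divides 54, so solutions exist.
Back-substitute for Bézout coefficients:
  1 = 31 - 10×3
  ... = 31×(21) + 65×(-10)
Scale by 54/1 = 54: (m₀, n₀) = (1134, -540).
General solution: m = 1134 + 65t, n = -540 - 31t for integer t.
m ≥ 0: smallest is 1134 mod 65 = 29 (at t = -17), with n = -13.

29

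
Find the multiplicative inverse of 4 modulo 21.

16

gcd(21, 4) = 1  (21 = 5×4 + 1, 4 = 4×1).
Back-substituting, 4×(-5) + 21×(1) = 1.
So 4×-5 ≡ 1 (mod 21), and -5 mod 21 = 16.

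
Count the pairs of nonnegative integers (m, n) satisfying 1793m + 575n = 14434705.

14

gcd(1793, 575) = 1  (1793 = 3·575 + 68, 575 = 8·68 + 31, 68 = 2·31 + 6, 31 = 5·6 + 1, 6 = 6·1).
Back-substituting, 1793·(-93) + 575·(290) = 1.
Scale by 14434705: one solution is (-1342427565, 4186064450). Reduce m mod 575: (210, 24449).
General: m = 210 + 575t, n = 24449 - 1793t.
m ≥ 0 ⇒ t ≥ 0; n ≥ 0 ⇒ t ≤ 13. So t ∈ [0, 13]: 14 solutions.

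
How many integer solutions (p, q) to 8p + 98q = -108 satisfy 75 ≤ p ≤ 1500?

gcd(98, 8):
  98 = 12×8 + 2
  8 = 4×2
so gcd(98, 8) = 2.
Back-substitute for Bézout coefficients:
  2 = 98 - 12×8
  ... = 8×(-12) + 98×(1)
Scale by -54: particular solution (648, -54); reduce p mod 49: (11, -2).
General solution: p = 11 + 49t, q = -2 - 4t for integer t.
75 ≤ 11 + 49t ≤ 1500 gives t ∈ [2, 30], which is 29 values.

29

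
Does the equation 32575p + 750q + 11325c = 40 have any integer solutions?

no

gcd(32575, 750) = 25  (32575 = 43*750 + 325, 750 = 2*325 + 100, 325 = 3*100 + 25, 100 = 4*25).
gcd(25, 11325) = 25.
25 does not divide 40 (remainder 15), so no integer solutions.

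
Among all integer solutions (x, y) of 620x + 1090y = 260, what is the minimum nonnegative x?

18

gcd(1090, 620) = 10.
10 divides 260, so solutions exist.
By Bézout, 620*(51) + 1090*(-29) = 10.
Scale by 260/10 = 26: (x₀, y₀) = (1326, -754).
General solution: x = 1326 + 109t, y = -754 - 62t for integer t.
x ≥ 0: smallest is 1326 mod 109 = 18 (at t = -12), with y = -10.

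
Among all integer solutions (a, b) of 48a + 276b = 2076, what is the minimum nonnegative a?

gcd(276, 48):
  276 = 5×48 + 36
  48 = 1×36 + 12
  36 = 3×12
so gcd(276, 48) = 12.
12 divides 2076, so solutions exist.
Back-substitute for Bézout coefficients:
  12 = 48 - 1×36
  ... = 48×(6) + 276×(-1)
Scale by 2076/12 = 173: (a₀, b₀) = (1038, -173).
General solution: a = 1038 + 23t, b = -173 - 4t for integer t.
a ≥ 0: smallest is 1038 mod 23 = 3 (at t = -45), with b = 7.

3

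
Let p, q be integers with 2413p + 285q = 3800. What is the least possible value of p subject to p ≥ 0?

5

gcd(2413, 285):
  2413 = 8×285 + 133
  285 = 2×133 + 19
  133 = 7×19
so gcd(2413, 285) = 19.
19 divides 3800, so solutions exist.
Back-substitute for Bézout coefficients:
  19 = 285 - 2×133
  ... = 2413×(-2) + 285×(17)
Scale by 3800/19 = 200: (p₀, q₀) = (-400, 3400).
General solution: p = -400 + 15t, q = 3400 - 127t for integer t.
p ≥ 0: smallest is -400 mod 15 = 5 (at t = 27), with q = -29.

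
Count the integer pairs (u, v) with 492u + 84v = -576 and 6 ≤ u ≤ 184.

26

gcd(492, 84) = 12.
By Bézout, 492*(-1) + 84*(6) = 12.
Particular solution: (6, -42).
General solution: u = 6 + 7t, v = -42 - 41t for integer t.
6 ≤ 6 + 7t ≤ 184 gives t ∈ [0, 25], which is 26 values.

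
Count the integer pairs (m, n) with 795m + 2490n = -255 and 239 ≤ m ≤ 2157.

11

gcd(2490, 795) = 15  (2490 = 3×795 + 105, 795 = 7×105 + 60, 105 = 1×60 + 45, 60 = 1×45 + 15, 45 = 3×15).
Back-substituting, 795×(47) + 2490×(-15) = 15.
Scale by -17: particular solution (-799, 255); reduce m mod 166: (31, -10).
General solution: m = 31 + 166t, n = -10 - 53t for integer t.
239 ≤ 31 + 166t ≤ 2157 gives t ∈ [2, 12], which is 11 values.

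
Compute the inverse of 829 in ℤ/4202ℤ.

3391

gcd(4202, 829) = 1  (4202 = 5×829 + 57, 829 = 14×57 + 31, 57 = 1×31 + 26, 31 = 1×26 + 5, 26 = 5×5 + 1, 5 = 5×1).
Back-substituting, 829×(-811) + 4202×(160) = 1.
So 829×-811 ≡ 1 (mod 4202), and -811 mod 4202 = 3391.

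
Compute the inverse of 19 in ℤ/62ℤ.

49

gcd(62, 19) = 1  (62 = 3·19 + 5, 19 = 3·5 + 4, 5 = 1·4 + 1, 4 = 4·1).
Back-substituting, 19·(-13) + 62·(4) = 1.
So 19·-13 ≡ 1 (mod 62), and -13 mod 62 = 49.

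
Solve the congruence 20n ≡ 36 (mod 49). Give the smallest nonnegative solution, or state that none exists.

gcd(49, 20) = 1  (49 = 2·20 + 9, 20 = 2·9 + 2, 9 = 4·2 + 1, 2 = 2·1).
1 divides 36, so solutions exist.
Back-substituting, 20·(-22) + 49·(9) = 1.
So 20·(-22) ≡ 1 (mod 49); multiply by 36: n ≡ -792 (mod 49).
Smallest nonnegative: n = -792 mod 49 = 41.

41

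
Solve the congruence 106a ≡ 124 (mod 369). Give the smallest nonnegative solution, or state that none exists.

gcd(369, 106) = 1  (369 = 3*106 + 51, 106 = 2*51 + 4, 51 = 12*4 + 3, 4 = 1*3 + 1, 3 = 3*1).
1 divides 124, so solutions exist.
Back-substituting, 106*(94) + 369*(-27) = 1.
So 106*(94) ≡ 1 (mod 369); multiply by 124: a ≡ 11656 (mod 369).
Smallest nonnegative: a = 11656 mod 369 = 217.

217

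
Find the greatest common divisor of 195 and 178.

gcd(195, 178) = 1  (195 = 1·178 + 17, 178 = 10·17 + 8, 17 = 2·8 + 1, 8 = 8·1).

1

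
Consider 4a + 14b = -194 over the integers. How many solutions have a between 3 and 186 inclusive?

gcd(14, 4) = 2  (14 = 3·4 + 2, 4 = 2·2).
Back-substituting, 4·(-3) + 14·(1) = 2.
Scale by -97: particular solution (291, -97); reduce a mod 7: (4, -15).
General solution: a = 4 + 7t, b = -15 - 2t for integer t.
3 ≤ 4 + 7t ≤ 186 gives t ∈ [0, 26], which is 27 values.

27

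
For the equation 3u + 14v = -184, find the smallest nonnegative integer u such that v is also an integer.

4

gcd(14, 3) = 1  (14 = 4×3 + 2, 3 = 1×2 + 1, 2 = 2×1).
1 divides -184, so solutions exist.
Back-substituting, 3×(5) + 14×(-1) = 1.
Scale by -184/1 = -184: (u₀, v₀) = (-920, 184).
General solution: u = -920 + 14t, v = 184 - 3t for integer t.
u ≥ 0: smallest is -920 mod 14 = 4 (at t = 66), with v = -14.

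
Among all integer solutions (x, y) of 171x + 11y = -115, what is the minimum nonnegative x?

1

gcd(171, 11) = 1.
1 divides -115, so solutions exist.
By Bézout, 171×(2) + 11×(-31) = 1.
Scale by -115/1 = -115: (x₀, y₀) = (-230, 3565).
General solution: x = -230 + 11t, y = 3565 - 171t for integer t.
x ≥ 0: smallest is -230 mod 11 = 1 (at t = 21), with y = -26.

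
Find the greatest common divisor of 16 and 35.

1

gcd(35, 16):
  35 = 2·16 + 3
  16 = 5·3 + 1
  3 = 3·1
so gcd(35, 16) = 1.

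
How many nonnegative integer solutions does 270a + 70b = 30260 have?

16

gcd(270, 70) = 10  (270 = 3×70 + 60, 70 = 1×60 + 10, 60 = 6×10).
Back-substituting, 270×(-1) + 70×(4) = 10.
Scale by 3026: one solution is (-3026, 12104). Reduce a mod 7: (5, 413).
General: a = 5 + 7t, b = 413 - 27t.
a ≥ 0 ⇒ t ≥ 0; b ≥ 0 ⇒ t ≤ 15. So t ∈ [0, 15]: 16 solutions.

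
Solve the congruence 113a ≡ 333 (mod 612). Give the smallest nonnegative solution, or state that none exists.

225

gcd(612, 113):
  612 = 5*113 + 47
  113 = 2*47 + 19
  47 = 2*19 + 9
  19 = 2*9 + 1
  9 = 9*1
so gcd(612, 113) = 1.
1 divides 333, so solutions exist.
Back-substitute for Bézout coefficients:
  1 = 19 - 2*9
  ... = 113*(65) + 612*(-12)
So 113*(65) ≡ 1 (mod 612); multiply by 333: a ≡ 21645 (mod 612).
Smallest nonnegative: a = 21645 mod 612 = 225.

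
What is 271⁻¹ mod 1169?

gcd(1169, 271) = 1.
By Bézout, 271·(220) + 1169·(-51) = 1.
So 271·220 ≡ 1 (mod 1169), and 220 mod 1169 = 220.

220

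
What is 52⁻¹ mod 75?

gcd(75, 52) = 1  (75 = 1·52 + 23, 52 = 2·23 + 6, 23 = 3·6 + 5, 6 = 1·5 + 1, 5 = 5·1).
Back-substituting, 52·(13) + 75·(-9) = 1.
So 52·13 ≡ 1 (mod 75), and 13 mod 75 = 13.

13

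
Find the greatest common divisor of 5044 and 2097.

1

gcd(5044, 2097):
  5044 = 2·2097 + 850
  2097 = 2·850 + 397
  850 = 2·397 + 56
  397 = 7·56 + 5
  56 = 11·5 + 1
  5 = 5·1
so gcd(5044, 2097) = 1.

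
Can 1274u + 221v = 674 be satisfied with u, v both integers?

gcd(1274, 221) = 13.
13 does not divide 674 (remainder 11), so no integer solutions.

no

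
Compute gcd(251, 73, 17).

1

gcd(251, 73):
  251 = 3*73 + 32
  73 = 2*32 + 9
  32 = 3*9 + 5
  9 = 1*5 + 4
  5 = 1*4 + 1
  4 = 4*1
so gcd(251, 73) = 1.
gcd(1, 17) = 1.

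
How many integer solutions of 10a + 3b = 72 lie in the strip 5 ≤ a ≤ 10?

2

gcd(10, 3):
  10 = 3*3 + 1
  3 = 3*1
so gcd(10, 3) = 1.
Back-substitute for Bézout coefficients:
  1 = 10 - 3*3
  ... = 10*(1) + 3*(-3)
Scale by 72: particular solution (72, -216); reduce a mod 3: (0, 24).
General solution: a = 0 + 3t, b = 24 - 10t for integer t.
5 ≤ 0 + 3t ≤ 10 gives t ∈ [2, 3], which is 2 values.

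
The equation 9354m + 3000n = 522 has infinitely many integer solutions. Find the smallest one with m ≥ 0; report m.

493

gcd(9354, 3000) = 6  (9354 = 3*3000 + 354, 3000 = 8*354 + 168, 354 = 2*168 + 18, 168 = 9*18 + 6, 18 = 3*6).
6 divides 522, so solutions exist.
Back-substituting, 9354*(-161) + 3000*(502) = 6.
Scale by 522/6 = 87: (m₀, n₀) = (-14007, 43674).
General solution: m = -14007 + 500t, n = 43674 - 1559t for integer t.
m ≥ 0: smallest is -14007 mod 500 = 493 (at t = 29), with n = -1537.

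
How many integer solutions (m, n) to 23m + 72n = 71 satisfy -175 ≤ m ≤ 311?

gcd(72, 23):
  72 = 3*23 + 3
  23 = 7*3 + 2
  3 = 1*2 + 1
  2 = 2*1
so gcd(72, 23) = 1.
Back-substitute for Bézout coefficients:
  1 = 3 - 1*2
  ... = 23*(-25) + 72*(8)
Scale by 71: particular solution (-1775, 568); reduce m mod 72: (25, -7).
General solution: m = 25 + 72t, n = -7 - 23t for integer t.
-175 ≤ 25 + 72t ≤ 311 gives t ∈ [-2, 3], which is 6 values.

6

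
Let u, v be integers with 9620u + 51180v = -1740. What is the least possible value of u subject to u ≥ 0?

gcd(51180, 9620):
  51180 = 5×9620 + 3080
  9620 = 3×3080 + 380
  3080 = 8×380 + 40
  380 = 9×40 + 20
  40 = 2×20
so gcd(51180, 9620) = 20.
20 divides -1740, so solutions exist.
Back-substitute for Bézout coefficients:
  20 = 380 - 9×40
  ... = 9620×(1213) + 51180×(-228)
Scale by -1740/20 = -87: (u₀, v₀) = (-105531, 19836).
General solution: u = -105531 + 2559t, v = 19836 - 481t for integer t.
u ≥ 0: smallest is -105531 mod 2559 = 1947 (at t = 42), with v = -366.

1947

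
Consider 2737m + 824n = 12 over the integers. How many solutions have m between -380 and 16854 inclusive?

gcd(2737, 824) = 1  (2737 = 3×824 + 265, 824 = 3×265 + 29, 265 = 9×29 + 4, 29 = 7×4 + 1, 4 = 4×1).
Back-substituting, 2737×(-199) + 824×(661) = 1.
Scale by 12: particular solution (-2388, 7932); reduce m mod 824: (84, -279).
General solution: m = 84 + 824t, n = -279 - 2737t for integer t.
-380 ≤ 84 + 824t ≤ 16854 gives t ∈ [0, 20], which is 21 values.

21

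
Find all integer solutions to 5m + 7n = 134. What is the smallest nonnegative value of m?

3

gcd(7, 5) = 1.
1 divides 134, so solutions exist.
By Bézout, 5·(3) + 7·(-2) = 1.
Scale by 134/1 = 134: (m₀, n₀) = (402, -268).
General solution: m = 402 + 7t, n = -268 - 5t for integer t.
m ≥ 0: smallest is 402 mod 7 = 3 (at t = -57), with n = 17.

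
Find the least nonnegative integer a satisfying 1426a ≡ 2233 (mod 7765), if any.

5583

gcd(7765, 1426):
  7765 = 5*1426 + 635
  1426 = 2*635 + 156
  635 = 4*156 + 11
  156 = 14*11 + 2
  11 = 5*2 + 1
  2 = 2*1
so gcd(7765, 1426) = 1.
1 divides 2233, so solutions exist.
Back-substitute for Bézout coefficients:
  1 = 11 - 5*2
  ... = 1426*(-3534) + 7765*(649)
So 1426*(-3534) ≡ 1 (mod 7765); multiply by 2233: a ≡ -7891422 (mod 7765).
Smallest nonnegative: a = -7891422 mod 7765 = 5583.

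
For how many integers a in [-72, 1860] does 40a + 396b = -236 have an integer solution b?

gcd(396, 40):
  396 = 9×40 + 36
  40 = 1×36 + 4
  36 = 9×4
so gcd(396, 40) = 4.
Back-substitute for Bézout coefficients:
  4 = 40 - 1×36
  ... = 40×(10) + 396×(-1)
Scale by -59: particular solution (-590, 59); reduce a mod 99: (4, -1).
General solution: a = 4 + 99t, b = -1 - 10t for integer t.
-72 ≤ 4 + 99t ≤ 1860 gives t ∈ [0, 18], which is 19 values.

19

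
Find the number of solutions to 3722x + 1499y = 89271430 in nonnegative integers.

gcd(3722, 1499) = 1.
By Bézout, 3722*(-147) + 1499*(365) = 1.
One solution: (853, 57436).
General: x = 853 + 1499t, y = 57436 - 3722t.
x ≥ 0 ⇒ t ≥ 0; y ≥ 0 ⇒ t ≤ 15. So t ∈ [0, 15]: 16 solutions.

16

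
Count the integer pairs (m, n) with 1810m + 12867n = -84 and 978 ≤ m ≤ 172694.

14

gcd(12867, 1810):
  12867 = 7×1810 + 197
  1810 = 9×197 + 37
  197 = 5×37 + 12
  37 = 3×12 + 1
  12 = 12×1
so gcd(12867, 1810) = 1.
Back-substitute for Bézout coefficients:
  1 = 37 - 3×12
  ... = 1810×(1045) + 12867×(-147)
Scale by -84: particular solution (-87780, 12348); reduce m mod 12867: (2289, -322).
General solution: m = 2289 + 12867t, n = -322 - 1810t for integer t.
978 ≤ 2289 + 12867t ≤ 172694 gives t ∈ [0, 13], which is 14 values.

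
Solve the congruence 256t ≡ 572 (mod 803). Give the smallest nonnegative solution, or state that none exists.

341

gcd(803, 256):
  803 = 3×256 + 35
  256 = 7×35 + 11
  35 = 3×11 + 2
  11 = 5×2 + 1
  2 = 2×1
so gcd(803, 256) = 1.
1 divides 572, so solutions exist.
Back-substitute for Bézout coefficients:
  1 = 11 - 5×2
  ... = 256×(367) + 803×(-117)
So 256×(367) ≡ 1 (mod 803); multiply by 572: t ≡ 209924 (mod 803).
Smallest nonnegative: t = 209924 mod 803 = 341.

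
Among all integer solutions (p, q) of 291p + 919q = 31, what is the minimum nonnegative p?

gcd(919, 291):
  919 = 3×291 + 46
  291 = 6×46 + 15
  46 = 3×15 + 1
  15 = 15×1
so gcd(919, 291) = 1.
1 divides 31, so solutions exist.
Back-substitute for Bézout coefficients:
  1 = 46 - 3×15
  ... = 291×(-60) + 919×(19)
Scale by 31/1 = 31: (p₀, q₀) = (-1860, 589).
General solution: p = -1860 + 919t, q = 589 - 291t for integer t.
p ≥ 0: smallest is -1860 mod 919 = 897 (at t = 3), with q = -284.

897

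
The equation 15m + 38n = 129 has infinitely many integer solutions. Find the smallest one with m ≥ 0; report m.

gcd(38, 15) = 1  (38 = 2·15 + 8, 15 = 1·8 + 7, 8 = 1·7 + 1, 7 = 7·1).
1 divides 129, so solutions exist.
Back-substituting, 15·(-5) + 38·(2) = 1.
Scale by 129/1 = 129: (m₀, n₀) = (-645, 258).
General solution: m = -645 + 38t, n = 258 - 15t for integer t.
m ≥ 0: smallest is -645 mod 38 = 1 (at t = 17), with n = 3.

1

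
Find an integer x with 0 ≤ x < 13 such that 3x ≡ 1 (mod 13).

gcd(13, 3):
  13 = 4×3 + 1
  3 = 3×1
so gcd(13, 3) = 1.
Back-substitute for Bézout coefficients:
  1 = 13 - 4×3
  ... = 3×(-4) + 13×(1)
So 3×-4 ≡ 1 (mod 13), and -4 mod 13 = 9.

9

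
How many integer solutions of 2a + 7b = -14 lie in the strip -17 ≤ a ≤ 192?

gcd(7, 2) = 1  (7 = 3*2 + 1, 2 = 2*1).
Back-substituting, 2*(-3) + 7*(1) = 1.
Scale by -14: particular solution (42, -14); reduce a mod 7: (0, -2).
General solution: a = 0 + 7t, b = -2 - 2t for integer t.
-17 ≤ 0 + 7t ≤ 192 gives t ∈ [-2, 27], which is 30 values.

30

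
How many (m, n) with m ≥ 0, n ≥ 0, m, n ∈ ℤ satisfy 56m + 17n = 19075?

20

gcd(56, 17) = 1  (56 = 3×17 + 5, 17 = 3×5 + 2, 5 = 2×2 + 1, 2 = 2×1).
Back-substituting, 56×(7) + 17×(-23) = 1.
Scale by 19075: one solution is (133525, -438725). Reduce m mod 17: (7, 1099).
General: m = 7 + 17t, n = 1099 - 56t.
m ≥ 0 ⇒ t ≥ 0; n ≥ 0 ⇒ t ≤ 19. So t ∈ [0, 19]: 20 solutions.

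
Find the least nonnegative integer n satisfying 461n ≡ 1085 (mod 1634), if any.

293

gcd(1634, 461) = 1.
1 divides 1085, so solutions exist.
By Bézout, 461×(-319) + 1634×(90) = 1.
So 461×(-319) ≡ 1 (mod 1634); multiply by 1085: n ≡ -346115 (mod 1634).
Smallest nonnegative: n = -346115 mod 1634 = 293.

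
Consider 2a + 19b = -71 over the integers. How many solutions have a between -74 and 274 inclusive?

gcd(19, 2):
  19 = 9*2 + 1
  2 = 2*1
so gcd(19, 2) = 1.
Back-substitute for Bézout coefficients:
  1 = 19 - 9*2
  ... = 2*(-9) + 19*(1)
Scale by -71: particular solution (639, -71); reduce a mod 19: (12, -5).
General solution: a = 12 + 19t, b = -5 - 2t for integer t.
-74 ≤ 12 + 19t ≤ 274 gives t ∈ [-4, 13], which is 18 values.

18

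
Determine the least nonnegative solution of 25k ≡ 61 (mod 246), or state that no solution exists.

91

gcd(246, 25) = 1.
1 divides 61, so solutions exist.
By Bézout, 25·(-59) + 246·(6) = 1.
So 25·(-59) ≡ 1 (mod 246); multiply by 61: k ≡ -3599 (mod 246).
Smallest nonnegative: k = -3599 mod 246 = 91.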